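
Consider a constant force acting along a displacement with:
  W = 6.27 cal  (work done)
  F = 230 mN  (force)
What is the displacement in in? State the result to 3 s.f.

4490 in

Rearranging: d = W/F.
W = 6.27 cal = 26.23 J; F = 230 mN = 0.2300 N.
d = 114.1 m
114.1 m × (1 in / 0.02540 m) = 4491 in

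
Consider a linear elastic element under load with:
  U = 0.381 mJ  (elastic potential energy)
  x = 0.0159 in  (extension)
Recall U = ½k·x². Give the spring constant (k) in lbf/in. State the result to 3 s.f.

26.7 lbf/in

Solving U = ½k·x² for k: k = 2U/x².
U = 0.381 mJ = 3.810×10^-4 J; x = 0.0159 in = 4.039×10^-4 m.
k = 4672 N/m
4672 N/m × (1 lbf/in / 175.1 N/m) = 26.68 lbf/in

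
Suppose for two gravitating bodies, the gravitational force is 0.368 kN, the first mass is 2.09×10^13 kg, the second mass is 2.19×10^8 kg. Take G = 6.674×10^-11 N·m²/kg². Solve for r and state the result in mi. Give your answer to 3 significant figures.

From Newton's law of gravitation: r = √(G·m₁m₂/F).
F = 0.368 kN = 368.0 N; m₁ = 2.09×10^13 kg; m₂ = 2.19×10^8 kg; G = 6.674×10^-11 N·m²/kg².
r = 28811 m
28811 m × (1 mi / 1609 m) = 17.90 mi

17.9 mi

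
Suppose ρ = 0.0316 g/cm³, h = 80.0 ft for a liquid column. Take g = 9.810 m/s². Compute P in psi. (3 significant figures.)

1.10 psi

Directly: P = ρgh.
ρ = 0.0316 g/cm³ = 31.60 kg/m³; h = 80.0 ft = 24.38 m; g = 9.810 m/s².
P = 7559 Pa  (the unit combination reduces to kg/(m·s²) = Pa)
7559 Pa × (1 psi / 6895 Pa) = 1.096 psi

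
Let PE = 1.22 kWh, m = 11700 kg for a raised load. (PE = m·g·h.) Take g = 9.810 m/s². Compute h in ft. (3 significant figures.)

Solving PE = m·g·h for h: h = PE/(m·g).
PE = 1.22 kWh = 4.392×10^6 J; m = 11700 kg; g = 9.810 m/s².
h = 38.27 m
38.27 m × (1 ft / 0.3048 m) = 125.5 ft

126 ft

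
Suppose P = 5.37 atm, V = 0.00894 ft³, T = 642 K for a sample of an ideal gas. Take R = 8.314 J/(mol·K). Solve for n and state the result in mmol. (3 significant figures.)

25.8 mmol

From the ideal-gas law: n = PV/(RT).
P = 5.37 atm = 5.441×10^5 Pa; V = 0.00894 ft³ = 2.532×10^-4 m³; T = 642 K; R = 8.314 J/(mol·K).
n = 0.02581 mol
0.02581 mol × (1 mmol / 0.001000 mol) = 25.81 mmol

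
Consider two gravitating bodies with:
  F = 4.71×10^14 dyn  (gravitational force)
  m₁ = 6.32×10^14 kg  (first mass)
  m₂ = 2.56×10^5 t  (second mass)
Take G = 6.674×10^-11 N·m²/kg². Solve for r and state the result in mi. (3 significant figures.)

0.0298 mi

From Newton's law of gravitation: r = √(G·m₁m₂/F).
F = 4.71×10^14 dyn = 4.710×10^9 N; m₁ = 6.32×10^14 kg; m₂ = 2.56×10^5 t = 2.560×10^8 kg; G = 6.674×10^-11 N·m²/kg².
r = 47.88 m
47.88 m × (1 mi / 1609 m) = 0.02975 mi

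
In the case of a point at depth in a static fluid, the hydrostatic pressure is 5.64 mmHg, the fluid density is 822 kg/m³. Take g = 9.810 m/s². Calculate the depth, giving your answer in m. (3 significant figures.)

0.0932 m

Rearranging: h = P/(ρ·g).
P = 5.64 mmHg = 751.9 Pa; ρ = 822 kg/m³; g = 9.810 m/s².
h = 0.09325 m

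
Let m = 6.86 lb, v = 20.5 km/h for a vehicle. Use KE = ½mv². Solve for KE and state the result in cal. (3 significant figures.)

12.1 cal

KE is given directly by: KE = ½mv².
m = 6.86 lb = 3.112 kg; v = 20.5 km/h = 5.694 m/s.
KE = 50.45 J
50.45 J × (1 cal / 4.184 J) = 12.06 cal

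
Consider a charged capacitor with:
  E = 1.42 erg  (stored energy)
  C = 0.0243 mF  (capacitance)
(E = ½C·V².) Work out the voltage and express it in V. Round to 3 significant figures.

0.108 V

Rearranging: V = √(2E/C).
E = 1.42 erg = 1.420×10^-7 J; C = 0.0243 mF = 2.430×10^-5 F.
V = 0.1081 V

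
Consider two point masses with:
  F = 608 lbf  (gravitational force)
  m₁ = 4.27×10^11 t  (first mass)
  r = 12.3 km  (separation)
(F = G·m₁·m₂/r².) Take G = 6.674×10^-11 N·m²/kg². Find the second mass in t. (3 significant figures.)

Solving F = G·m₁·m₂/r² for m₂: m₂ = F·r²/(G·m₁).
F = 608 lbf = 2705 N; m₁ = 4.27×10^11 t = 4.270×10^14 kg; r = 12.3 km = 12300 m; G = 6.674×10^-11 N·m²/kg².
m₂ = 1.436×10^7 kg
1.436×10^7 kg × (1 t / 1000 kg) = 14358 t

14400 t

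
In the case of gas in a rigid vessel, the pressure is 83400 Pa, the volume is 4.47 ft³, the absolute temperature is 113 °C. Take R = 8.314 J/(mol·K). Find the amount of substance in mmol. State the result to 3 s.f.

From the ideal-gas law: n = PV/(RT).
P = 83400 Pa; V = 4.47 ft³ = 0.1266 m³; T = 113 °C = 386.1 K; R = 8.314 J/(mol·K).
n = 3.288 mol
3.288 mol × (1 mmol / 0.001000 mol) = 3288 mmol

3290 mmol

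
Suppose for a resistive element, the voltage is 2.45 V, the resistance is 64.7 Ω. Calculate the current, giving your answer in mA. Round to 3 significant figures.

37.9 mA

From Ohm's law: I = V/R.
V = 2.45 V; R = 64.7 Ω.
I = 0.03787 A
0.03787 A × (1 mA / 0.001000 A) = 37.87 mA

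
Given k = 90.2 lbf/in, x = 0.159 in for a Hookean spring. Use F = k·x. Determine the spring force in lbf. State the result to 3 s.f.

14.3 lbf

Directly: F = kx.
k = 90.2 lbf/in = 15796 N/m; x = 0.159 in = 0.004039 m.
F = 63.80 N
63.80 N × (1 lbf / 4.448 N) = 14.34 lbf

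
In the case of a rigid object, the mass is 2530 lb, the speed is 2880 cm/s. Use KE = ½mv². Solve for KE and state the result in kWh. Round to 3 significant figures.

Directly: KE = ½mv².
m = 2530 lb = 1148 kg; v = 2880 cm/s = 28.80 m/s.
KE = 4.759×10^5 J
4.759×10^5 J × (1 kWh / 3.600×10^6 J) = 0.1322 kWh

0.132 kWh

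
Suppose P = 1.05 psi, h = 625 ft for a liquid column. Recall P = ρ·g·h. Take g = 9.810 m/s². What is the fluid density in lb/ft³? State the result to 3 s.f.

Rearranging P = ρ·g·h for ρ: ρ = P/(g·h).
P = 1.05 psi = 7239 Pa; h = 625 ft = 190.5 m; g = 9.810 m/s².
ρ = 3.874 kg/m³
3.874 kg/m³ × (1 lb/ft³ / 16.02 kg/m³) = 0.2418 lb/ft³

0.242 lb/ft³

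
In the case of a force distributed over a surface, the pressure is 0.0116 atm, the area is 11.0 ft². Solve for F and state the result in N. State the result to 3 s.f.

Rearranging: F = P·A.
P = 0.0116 atm = 1175 Pa; A = 11.0 ft² = 1.022 m².
F = 1201 N

1200 N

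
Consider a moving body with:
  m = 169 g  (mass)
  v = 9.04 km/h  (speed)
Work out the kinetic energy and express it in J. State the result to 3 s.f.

Directly: KE = ½mv².
m = 169 g = 0.1690 kg; v = 9.04 km/h = 2.511 m/s.
KE = 0.5328 J

0.533 J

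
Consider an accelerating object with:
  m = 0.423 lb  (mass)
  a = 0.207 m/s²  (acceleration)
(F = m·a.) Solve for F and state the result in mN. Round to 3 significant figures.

F is given directly by: F = m·a.
m = 0.423 lb = 0.1919 kg; a = 0.207 m/s².
F = 0.03972 N
0.03972 N × (1 mN / 0.001000 N) = 39.72 mN

39.7 mN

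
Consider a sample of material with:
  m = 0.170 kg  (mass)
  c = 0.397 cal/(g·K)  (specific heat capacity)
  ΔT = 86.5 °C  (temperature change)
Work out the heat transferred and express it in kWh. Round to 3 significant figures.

0.00678 kWh

Q is given directly by: Q = mcΔT.
m = 0.170 kg; c = 0.397 cal/(g·K) = 1661 J/(kg·K); ΔT = 86.5 °C = 86.50 K.
Q = 24426 J  (the unit combination reduces to kg·m²/s² = J)
24426 J × (1 kWh / 3.600×10^6 J) = 0.006785 kWh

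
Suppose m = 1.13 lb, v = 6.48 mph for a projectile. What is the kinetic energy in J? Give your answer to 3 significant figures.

2.15 J

KE is given directly by: KE = ½mv².
m = 1.13 lb = 0.5126 kg; v = 6.48 mph = 2.897 m/s.
KE = 2.151 J  (the unit combination reduces to kg·m²/s² = J)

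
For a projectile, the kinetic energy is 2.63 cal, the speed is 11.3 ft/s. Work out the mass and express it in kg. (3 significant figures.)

Solving KE = ½mv² for m: m = 2·KE/v².
KE = 2.63 cal = 11.00 J; v = 11.3 ft/s = 3.444 m/s.
m = 1.855 kg

1.86 kg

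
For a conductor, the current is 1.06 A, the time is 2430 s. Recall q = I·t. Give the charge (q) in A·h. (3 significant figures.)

Directly: q = It.
I = 1.06 A; t = 2430 s.
q = 2576 C
2576 C × (1 A·h / 3600 C) = 0.7155 A·h

0.716 A·h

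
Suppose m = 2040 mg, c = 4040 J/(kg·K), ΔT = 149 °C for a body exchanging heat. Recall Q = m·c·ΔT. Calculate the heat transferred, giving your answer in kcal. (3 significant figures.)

Directly: Q = mcΔT.
m = 2040 mg = 0.002040 kg; c = 4040 J/(kg·K); ΔT = 149 °C = 149.0 K.
Q = 1228 J  (the unit combination reduces to kg·m²/s² = J)
1228 J × (1 kcal / 4184 J) = 0.2935 kcal

0.293 kcal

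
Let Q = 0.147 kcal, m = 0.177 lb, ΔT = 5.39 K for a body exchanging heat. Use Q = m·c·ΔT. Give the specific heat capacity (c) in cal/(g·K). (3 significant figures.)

Rearranging: c = Q/(m·ΔT).
Q = 0.147 kcal = 615.0 J; m = 0.177 lb = 0.08029 kg; ΔT = 5.39 K.
c = 1421 J/(kg·K)
1421 J/(kg·K) × (1 cal/(g·K) / 4184 J/(kg·K)) = 0.3397 cal/(g·K)

0.340 cal/(g·K)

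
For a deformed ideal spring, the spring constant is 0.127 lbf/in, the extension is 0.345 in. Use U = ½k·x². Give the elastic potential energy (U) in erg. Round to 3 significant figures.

U is given directly by: U = ½kx².
k = 0.127 lbf/in = 22.24 N/m; x = 0.345 in = 0.008763 m.
U = 8.539×10^-4 J
8.539×10^-4 J × (1 erg / 1.000×10^-7 J) = 8539 erg

8540 erg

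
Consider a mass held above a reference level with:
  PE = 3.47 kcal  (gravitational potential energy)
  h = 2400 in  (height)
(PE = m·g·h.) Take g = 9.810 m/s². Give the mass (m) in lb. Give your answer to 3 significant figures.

Solving PE = m·g·h for m: m = PE/(g·h).
PE = 3.47 kcal = 14518 J; h = 2400 in = 60.96 m; g = 9.810 m/s².
m = 24.28 kg
24.28 kg × (1 lb / 0.4536 kg) = 53.52 lb

53.5 lb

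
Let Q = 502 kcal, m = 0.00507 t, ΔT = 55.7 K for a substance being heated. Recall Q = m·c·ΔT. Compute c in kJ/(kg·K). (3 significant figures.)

7.44 kJ/(kg·K)

Rearranging: c = Q/(m·ΔT).
Q = 502 kcal = 2.100×10^6 J; m = 0.00507 t = 5.070 kg; ΔT = 55.7 K.
c = 7438 J/(kg·K)
7438 J/(kg·K) × (1 kJ/(kg·K) / 1000 J/(kg·K)) = 7.438 kJ/(kg·K)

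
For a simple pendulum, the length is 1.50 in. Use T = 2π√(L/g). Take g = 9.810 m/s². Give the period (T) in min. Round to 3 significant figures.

T is given directly by: T = 2π√(L/g).
L = 1.50 in = 0.03810 m; g = 9.810 m/s².
T = 0.3916 s
0.3916 s × (1 min / 60.00 s) = 0.006526 min

0.00653 min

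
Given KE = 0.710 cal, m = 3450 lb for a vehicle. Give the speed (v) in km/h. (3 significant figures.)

Rearranging: v = √(2·KE/m).
KE = 0.710 cal = 2.971 J; m = 3450 lb = 1565 kg.
v = 0.06162 m/s
0.06162 m/s × (1 km/h / 0.2778 m/s) = 0.2218 km/h

0.222 km/h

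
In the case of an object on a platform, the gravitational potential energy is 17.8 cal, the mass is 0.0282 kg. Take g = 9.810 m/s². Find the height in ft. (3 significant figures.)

883 ft

Rearranging PE = m·g·h for h: h = PE/(m·g).
PE = 17.8 cal = 74.48 J; m = 0.0282 kg; g = 9.810 m/s².
h = 269.2 m
269.2 m × (1 ft / 0.3048 m) = 883.2 ft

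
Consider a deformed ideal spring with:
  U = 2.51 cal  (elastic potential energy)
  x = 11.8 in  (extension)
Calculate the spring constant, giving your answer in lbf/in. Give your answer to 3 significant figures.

Rearranging U = ½k·x² for k: k = 2U/x².
U = 2.51 cal = 10.50 J; x = 11.8 in = 0.2997 m.
k = 233.8 N/m
233.8 N/m × (1 lbf/in / 175.1 N/m) = 1.335 lbf/in

1.34 lbf/in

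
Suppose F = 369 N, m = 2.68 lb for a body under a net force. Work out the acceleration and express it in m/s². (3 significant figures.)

From Newton's second law: a = F/m.
F = 369 N; m = 2.68 lb = 1.216 kg.
a = 303.5 m/s²

304 m/s²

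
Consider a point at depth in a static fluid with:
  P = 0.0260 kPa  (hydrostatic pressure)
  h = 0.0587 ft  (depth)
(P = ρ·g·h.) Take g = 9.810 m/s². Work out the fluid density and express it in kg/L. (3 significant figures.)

0.148 kg/L

Solving P = ρ·g·h for ρ: ρ = P/(g·h).
P = 0.0260 kPa = 26.00 Pa; h = 0.0587 ft = 0.01789 m; g = 9.810 m/s².
ρ = 148.1 kg/m³
148.1 kg/m³ × (1 kg/L / 1000 kg/m³) = 0.1481 kg/L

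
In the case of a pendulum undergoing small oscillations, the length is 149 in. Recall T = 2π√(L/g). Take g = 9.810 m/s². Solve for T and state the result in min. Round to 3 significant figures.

Directly: T = 2π√(L/g).
L = 149 in = 3.785 m; g = 9.810 m/s².
T = 3.903 s
3.903 s × (1 min / 60.00 s) = 0.06504 min

0.0650 min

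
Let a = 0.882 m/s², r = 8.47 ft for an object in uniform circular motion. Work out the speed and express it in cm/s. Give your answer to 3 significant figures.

151 cm/s

Rearranging: v = √(a·r).
a = 0.882 m/s²; r = 8.47 ft = 2.582 m.
v = 1.509 m/s
1.509 m/s × (1 cm/s / 0.01000 m/s) = 150.9 cm/s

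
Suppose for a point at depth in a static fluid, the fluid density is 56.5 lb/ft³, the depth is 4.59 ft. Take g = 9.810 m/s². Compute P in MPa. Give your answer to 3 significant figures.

P is given directly by: P = ρgh.
ρ = 56.5 lb/ft³ = 905.0 kg/m³; h = 4.59 ft = 1.399 m; g = 9.810 m/s².
P = 12421 Pa
12421 Pa × (1 MPa / 1.000×10^6 Pa) = 0.01242 MPa

0.0124 MPa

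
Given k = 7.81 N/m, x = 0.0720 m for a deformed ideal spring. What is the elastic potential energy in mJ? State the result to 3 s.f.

U is given directly by: U = ½kx².
k = 7.81 N/m; x = 0.0720 m.
U = 0.02024 J
0.02024 J × (1 mJ / 0.001000 J) = 20.24 mJ

20.2 mJ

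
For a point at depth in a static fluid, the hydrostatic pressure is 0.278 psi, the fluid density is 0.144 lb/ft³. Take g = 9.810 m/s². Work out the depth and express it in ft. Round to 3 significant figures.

Rearranging P = ρ·g·h for h: h = P/(ρ·g).
P = 0.278 psi = 1917 Pa; ρ = 0.144 lb/ft³ = 2.307 kg/m³; g = 9.810 m/s².
h = 84.71 m
84.71 m × (1 ft / 0.3048 m) = 277.9 ft

278 ft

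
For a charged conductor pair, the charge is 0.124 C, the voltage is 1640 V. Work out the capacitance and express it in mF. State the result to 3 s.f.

0.0756 mF

C is given directly by: C = Q/V.
Q = 0.124 C; V = 1640 V.
C = 7.561×10^-5 F
7.561×10^-5 F × (1 mF / 0.001000 F) = 0.07561 mF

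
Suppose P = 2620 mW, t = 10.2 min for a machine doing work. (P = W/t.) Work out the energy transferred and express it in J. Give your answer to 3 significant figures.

Solving P = W/t for W: W = P·t.
P = 2620 mW = 2.620 W; t = 10.2 min = 612.0 s.
W = 1603 J

1600 J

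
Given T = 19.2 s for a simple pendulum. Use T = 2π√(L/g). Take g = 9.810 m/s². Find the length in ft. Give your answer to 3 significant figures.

301 ft

Solving T = 2π√(L/g) for L: L = g·(T/2π)².
T = 19.2 s; g = 9.810 m/s².
L = 91.60 m
91.60 m × (1 ft / 0.3048 m) = 300.5 ft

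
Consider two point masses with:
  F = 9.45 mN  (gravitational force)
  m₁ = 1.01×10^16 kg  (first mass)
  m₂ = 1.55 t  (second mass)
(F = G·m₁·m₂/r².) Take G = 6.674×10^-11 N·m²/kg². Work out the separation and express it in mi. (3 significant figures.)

From Newton's law of gravitation: r = √(G·m₁m₂/F).
F = 9.45 mN = 0.009450 N; m₁ = 1.01×10^16 kg; m₂ = 1.55 t = 1550 kg; G = 6.674×10^-11 N·m²/kg².
r = 3.325×10^5 m
3.325×10^5 m × (1 mi / 1609 m) = 206.6 mi

207 mi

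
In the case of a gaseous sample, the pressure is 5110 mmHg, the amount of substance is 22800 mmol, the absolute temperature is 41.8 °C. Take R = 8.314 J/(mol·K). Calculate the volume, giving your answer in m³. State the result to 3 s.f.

Rearranging: V = nRT/P.
P = 5110 mmHg = 6.813×10^5 Pa; n = 22800 mmol = 22.80 mol; T = 41.8 °C = 314.9 K; R = 8.314 J/(mol·K).
V = 0.08763 m³

0.0876 m³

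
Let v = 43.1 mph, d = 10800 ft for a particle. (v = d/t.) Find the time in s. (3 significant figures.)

171 s

Rearranging: t = d/v.
v = 43.1 mph = 19.27 m/s; d = 10800 ft = 3292 m.
t = 170.9 s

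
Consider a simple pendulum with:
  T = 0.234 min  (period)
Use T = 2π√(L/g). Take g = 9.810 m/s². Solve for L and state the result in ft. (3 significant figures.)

Rearranging T = 2π√(L/g) for L: L = g·(T/2π)².
T = 0.234 min = 14.04 s; g = 9.810 m/s².
L = 48.98 m
48.98 m × (1 ft / 0.3048 m) = 160.7 ft

161 ft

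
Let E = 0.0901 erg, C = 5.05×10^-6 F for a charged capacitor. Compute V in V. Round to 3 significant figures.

0.0597 V

Rearranging E = ½C·V² for V: V = √(2E/C).
E = 0.0901 erg = 9.010×10^-9 J; C = 5.05×10^-6 F.
V = 0.05974 V  (the unit combination reduces to kg·m²/(A·s³) = V)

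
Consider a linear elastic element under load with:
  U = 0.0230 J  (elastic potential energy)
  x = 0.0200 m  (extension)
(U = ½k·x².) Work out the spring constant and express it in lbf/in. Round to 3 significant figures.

0.657 lbf/in

Rearranging U = ½k·x² for k: k = 2U/x².
U = 0.0230 J; x = 0.0200 m.
k = 115.0 N/m
115.0 N/m × (1 lbf/in / 175.1 N/m) = 0.6567 lbf/in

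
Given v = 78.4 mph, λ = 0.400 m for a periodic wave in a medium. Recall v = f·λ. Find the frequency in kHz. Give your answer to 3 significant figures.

0.0876 kHz

Rearranging: f = v/λ.
v = 78.4 mph = 35.05 m/s; λ = 0.400 m.
f = 87.62 Hz
87.62 Hz × (1 kHz / 1000 Hz) = 0.08762 kHz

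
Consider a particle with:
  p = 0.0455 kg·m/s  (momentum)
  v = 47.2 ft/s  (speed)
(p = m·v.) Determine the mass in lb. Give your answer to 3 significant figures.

0.00697 lb

Solving p = m·v for m: m = p/v.
p = 0.0455 kg·m/s; v = 47.2 ft/s = 14.39 m/s.
m = 0.003163 kg
0.003163 kg × (1 lb / 0.4536 kg) = 0.006973 lb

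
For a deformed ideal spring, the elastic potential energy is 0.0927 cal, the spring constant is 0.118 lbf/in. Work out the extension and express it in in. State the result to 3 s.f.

7.63 in

Solving U = ½k·x² for x: x = √(2U/k).
U = 0.0927 cal = 0.3879 J; k = 0.118 lbf/in = 20.66 N/m.
x = 0.1937 m
0.1937 m × (1 in / 0.02540 m) = 7.628 in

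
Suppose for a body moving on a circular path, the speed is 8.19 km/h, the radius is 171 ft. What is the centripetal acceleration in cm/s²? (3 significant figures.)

9.93 cm/s²

Directly: a = v²/r.
v = 8.19 km/h = 2.275 m/s; r = 171 ft = 52.12 m.
a = 0.09930 m/s²
0.09930 m/s² × (1 cm/s² / 0.01000 m/s²) = 9.930 cm/s²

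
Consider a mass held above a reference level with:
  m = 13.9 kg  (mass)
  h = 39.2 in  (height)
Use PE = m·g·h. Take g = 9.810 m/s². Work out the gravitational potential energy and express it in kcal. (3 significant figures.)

0.0324 kcal

PE is given directly by: PE = mgh.
m = 13.9 kg; h = 39.2 in = 0.9957 m; g = 9.810 m/s².
PE = 135.8 J
135.8 J × (1 kcal / 4184 J) = 0.03245 kcal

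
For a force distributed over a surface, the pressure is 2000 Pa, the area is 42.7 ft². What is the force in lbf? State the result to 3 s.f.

1780 lbf

Rearranging: F = P·A.
P = 2000 Pa; A = 42.7 ft² = 3.967 m².
F = 7934 N  (the unit combination reduces to kg·m/s² = N)
7934 N × (1 lbf / 4.448 N) = 1784 lbf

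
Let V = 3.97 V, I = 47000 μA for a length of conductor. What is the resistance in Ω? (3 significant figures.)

Solving V = I·R for R: R = V/I.
V = 3.97 V; I = 47000 μA = 0.04700 A.
R = 84.47 Ω

84.5 Ω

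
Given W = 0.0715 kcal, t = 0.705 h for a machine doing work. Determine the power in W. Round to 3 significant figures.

Directly: P = W/t.
W = 0.0715 kcal = 299.2 J; t = 0.705 h = 2538 s.
P = 0.1179 W  (the unit combination reduces to kg·m²/s³ = W)

0.118 W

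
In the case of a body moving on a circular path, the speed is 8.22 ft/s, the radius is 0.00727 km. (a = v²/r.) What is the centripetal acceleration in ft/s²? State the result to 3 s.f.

a is given directly by: a = v²/r.
v = 8.22 ft/s = 2.505 m/s; r = 0.00727 km = 7.270 m.
a = 0.8635 m/s²
0.8635 m/s² × (1 ft/s² / 0.3048 m/s²) = 2.833 ft/s²

2.83 ft/s²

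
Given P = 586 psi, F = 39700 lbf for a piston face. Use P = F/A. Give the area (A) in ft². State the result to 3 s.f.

0.470 ft²

Rearranging: A = F/P.
P = 586 psi = 4.040×10^6 Pa; F = 39700 lbf = 1.766×10^5 N.
A = 0.04371 m²
0.04371 m² × (1 ft² / 0.09290 m²) = 0.4705 ft²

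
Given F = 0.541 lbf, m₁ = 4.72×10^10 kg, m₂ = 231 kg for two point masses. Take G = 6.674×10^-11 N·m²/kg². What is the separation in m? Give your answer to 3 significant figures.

17.4 m

Solving F = G·m₁·m₂/r² for r: r = √(G·m₁m₂/F).
F = 0.541 lbf = 2.406 N; m₁ = 4.72×10^10 kg; m₂ = 231 kg; G = 6.674×10^-11 N·m²/kg².
r = 17.39 m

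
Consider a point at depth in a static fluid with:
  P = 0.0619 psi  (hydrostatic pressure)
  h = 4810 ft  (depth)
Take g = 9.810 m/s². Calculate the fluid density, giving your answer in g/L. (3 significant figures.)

0.0297 g/L

Rearranging P = ρ·g·h for ρ: ρ = P/(g·h).
P = 0.0619 psi = 426.8 Pa; h = 4810 ft = 1466 m; g = 9.810 m/s².
ρ = 0.02967 kg/m³
Since 1 g/L = 1 kg/m³, 0.02967 g/L.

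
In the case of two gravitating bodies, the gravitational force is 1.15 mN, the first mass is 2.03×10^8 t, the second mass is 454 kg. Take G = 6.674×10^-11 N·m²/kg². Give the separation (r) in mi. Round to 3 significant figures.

From Newton's law of gravitation: r = √(G·m₁m₂/F).
F = 1.15 mN = 0.001150 N; m₁ = 2.03×10^8 t = 2.030×10^11 kg; m₂ = 454 kg; G = 6.674×10^-11 N·m²/kg².
r = 2313 m
2313 m × (1 mi / 1609 m) = 1.437 mi

1.44 mi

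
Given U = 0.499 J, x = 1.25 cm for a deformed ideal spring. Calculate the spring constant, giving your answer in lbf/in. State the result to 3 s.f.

Solving U = ½k·x² for k: k = 2U/x².
U = 0.499 J; x = 1.25 cm = 0.01250 m.
k = 6387 N/m
6387 N/m × (1 lbf/in / 175.1 N/m) = 36.47 lbf/in

36.5 lbf/in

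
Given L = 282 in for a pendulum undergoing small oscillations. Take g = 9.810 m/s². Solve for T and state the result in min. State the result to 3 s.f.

Directly: T = 2π√(L/g).
L = 282 in = 7.163 m; g = 9.810 m/s².
T = 5.369 s
5.369 s × (1 min / 60.00 s) = 0.08948 min

0.0895 min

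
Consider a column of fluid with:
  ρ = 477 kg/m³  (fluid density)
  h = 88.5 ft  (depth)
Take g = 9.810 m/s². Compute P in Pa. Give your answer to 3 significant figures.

P is given directly by: P = ρgh.
ρ = 477 kg/m³; h = 88.5 ft = 26.97 m; g = 9.810 m/s².
P = 1.262×10^5 Pa

1.26×10^5 Pa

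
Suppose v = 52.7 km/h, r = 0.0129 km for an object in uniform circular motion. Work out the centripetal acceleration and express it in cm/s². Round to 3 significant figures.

a is given directly by: a = v²/r.
v = 52.7 km/h = 14.64 m/s; r = 0.0129 km = 12.90 m.
a = 16.61 m/s²
16.61 m/s² × (1 cm/s² / 0.01000 m/s²) = 1661 cm/s²

1660 cm/s²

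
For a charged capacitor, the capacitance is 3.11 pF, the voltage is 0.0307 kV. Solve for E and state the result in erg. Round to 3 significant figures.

Directly: E = ½CV².
C = 3.11 pF = 3.110×10^-12 F; V = 0.0307 kV = 30.70 V.
E = 1.466×10^-9 J
1.466×10^-9 J × (1 erg / 1.000×10^-7 J) = 0.01466 erg

0.0147 erg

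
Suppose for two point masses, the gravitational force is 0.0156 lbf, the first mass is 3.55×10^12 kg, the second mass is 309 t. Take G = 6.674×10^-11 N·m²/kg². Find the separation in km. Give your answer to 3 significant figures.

Rearranging: r = √(G·m₁m₂/F).
F = 0.0156 lbf = 0.06939 N; m₁ = 3.55×10^12 kg; m₂ = 309 t = 3.090×10^5 kg; G = 6.674×10^-11 N·m²/kg².
r = 32481 m
32481 m × (1 km / 1000 m) = 32.48 km

32.5 km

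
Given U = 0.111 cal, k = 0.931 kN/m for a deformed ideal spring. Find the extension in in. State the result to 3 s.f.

Solving U = ½k·x² for x: x = √(2U/k).
U = 0.111 cal = 0.4644 J; k = 0.931 kN/m = 931.0 N/m.
x = 0.03159 m
0.03159 m × (1 in / 0.02540 m) = 1.244 in

1.24 in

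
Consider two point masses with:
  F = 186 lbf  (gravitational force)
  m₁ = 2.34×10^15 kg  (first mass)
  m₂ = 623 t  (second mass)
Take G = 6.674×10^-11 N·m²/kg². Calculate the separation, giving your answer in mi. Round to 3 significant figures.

Rearranging F = G·m₁·m₂/r² for r: r = √(G·m₁m₂/F).
F = 186 lbf = 827.4 N; m₁ = 2.34×10^15 kg; m₂ = 623 t = 6.230×10^5 kg; G = 6.674×10^-11 N·m²/kg².
r = 10844 m
10844 m × (1 mi / 1609 m) = 6.738 mi

6.74 mi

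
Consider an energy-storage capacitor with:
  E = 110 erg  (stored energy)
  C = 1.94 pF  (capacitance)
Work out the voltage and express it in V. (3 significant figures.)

Solving E = ½C·V² for V: V = √(2E/C).
E = 110 erg = 1.100×10^-5 J; C = 1.94 pF = 1.940×10^-12 F.
V = 3368 V

3370 V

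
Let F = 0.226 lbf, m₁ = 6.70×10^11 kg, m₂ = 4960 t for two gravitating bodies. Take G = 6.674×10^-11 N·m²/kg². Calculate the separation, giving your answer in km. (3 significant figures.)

14.9 km

From Newton's law of gravitation: r = √(G·m₁m₂/F).
F = 0.226 lbf = 1.005 N; m₁ = 6.70×10^11 kg; m₂ = 4960 t = 4.960×10^6 kg; G = 6.674×10^-11 N·m²/kg².
r = 14853 m
14853 m × (1 km / 1000 m) = 14.85 km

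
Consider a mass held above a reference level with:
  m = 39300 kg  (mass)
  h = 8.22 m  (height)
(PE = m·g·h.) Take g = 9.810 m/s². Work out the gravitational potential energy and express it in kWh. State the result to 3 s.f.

Directly: PE = mgh.
m = 39300 kg; h = 8.22 m; g = 9.810 m/s².
PE = 3.169×10^6 J
3.169×10^6 J × (1 kWh / 3.600×10^6 J) = 0.8803 kWh

0.880 kWh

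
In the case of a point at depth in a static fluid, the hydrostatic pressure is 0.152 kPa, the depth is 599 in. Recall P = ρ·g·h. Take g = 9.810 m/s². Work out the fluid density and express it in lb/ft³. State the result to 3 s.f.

0.0636 lb/ft³

Rearranging P = ρ·g·h for ρ: ρ = P/(g·h).
P = 0.152 kPa = 152.0 Pa; h = 599 in = 15.21 m; g = 9.810 m/s².
ρ = 1.018 kg/m³
1.018 kg/m³ × (1 lb/ft³ / 16.02 kg/m³) = 0.06358 lb/ft³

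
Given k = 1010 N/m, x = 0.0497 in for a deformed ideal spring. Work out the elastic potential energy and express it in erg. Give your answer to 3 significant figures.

Directly: U = ½kx².
k = 1010 N/m; x = 0.0497 in = 0.001262 m.
U = 8.048×10^-4 J  (the unit combination reduces to kg·m²/s² = J)
8.048×10^-4 J × (1 erg / 1.000×10^-7 J) = 8048 erg

8050 erg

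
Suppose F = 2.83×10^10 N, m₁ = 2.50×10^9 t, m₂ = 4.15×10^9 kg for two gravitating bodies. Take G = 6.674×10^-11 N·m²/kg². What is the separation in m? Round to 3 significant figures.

4.95 m

From Newton's law of gravitation: r = √(G·m₁m₂/F).
F = 2.83×10^10 N; m₁ = 2.50×10^9 t = 2.500×10^12 kg; m₂ = 4.15×10^9 kg; G = 6.674×10^-11 N·m²/kg².
r = 4.946 m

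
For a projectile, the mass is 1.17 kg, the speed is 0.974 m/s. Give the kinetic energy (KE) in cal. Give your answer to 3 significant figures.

0.133 cal

KE is given directly by: KE = ½mv².
m = 1.17 kg; v = 0.974 m/s.
KE = 0.5550 J  (the unit combination reduces to kg·m²/s² = J)
0.5550 J × (1 cal / 4.184 J) = 0.1326 cal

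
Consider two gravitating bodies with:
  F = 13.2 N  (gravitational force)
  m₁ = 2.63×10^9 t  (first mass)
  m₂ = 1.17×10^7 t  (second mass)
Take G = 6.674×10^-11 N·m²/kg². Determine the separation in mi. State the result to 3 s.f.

Solving F = G·m₁·m₂/r² for r: r = √(G·m₁m₂/F).
F = 13.2 N; m₁ = 2.63×10^9 t = 2.630×10^12 kg; m₂ = 1.17×10^7 t = 1.170×10^10 kg; G = 6.674×10^-11 N·m²/kg².
r = 3.944×10^5 m
3.944×10^5 m × (1 mi / 1609 m) = 245.1 mi

245 mi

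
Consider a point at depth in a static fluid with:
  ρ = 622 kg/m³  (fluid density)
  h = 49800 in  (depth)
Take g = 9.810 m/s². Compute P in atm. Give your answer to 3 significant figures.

Directly: P = ρgh.
ρ = 622 kg/m³; h = 49800 in = 1265 m; g = 9.810 m/s².
P = 7.718×10^6 Pa
7.718×10^6 Pa × (1 atm / 1.013×10^5 Pa) = 76.17 atm

76.2 atm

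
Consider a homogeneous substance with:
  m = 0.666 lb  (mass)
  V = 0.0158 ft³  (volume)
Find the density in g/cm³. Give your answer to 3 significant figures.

ρ is given directly by: ρ = m/V.
m = 0.666 lb = 0.3021 kg; V = 0.0158 ft³ = 4.474×10^-4 m³.
ρ = 675.2 kg/m³
675.2 kg/m³ × (1 g/cm³ / 1000 kg/m³) = 0.6752 g/cm³

0.675 g/cm³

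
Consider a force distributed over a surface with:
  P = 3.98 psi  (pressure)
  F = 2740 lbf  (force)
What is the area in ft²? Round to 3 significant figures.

4.78 ft²

Rearranging P = F/A for A: A = F/P.
P = 3.98 psi = 27441 Pa; F = 2740 lbf = 12188 N.
A = 0.4442 m²
0.4442 m² × (1 ft² / 0.09290 m²) = 4.781 ft²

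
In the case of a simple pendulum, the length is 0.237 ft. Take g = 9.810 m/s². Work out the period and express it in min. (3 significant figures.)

0.00899 min

Directly: T = 2π√(L/g).
L = 0.237 ft = 0.07224 m; g = 9.810 m/s².
T = 0.5392 s
0.5392 s × (1 min / 60.00 s) = 0.008986 min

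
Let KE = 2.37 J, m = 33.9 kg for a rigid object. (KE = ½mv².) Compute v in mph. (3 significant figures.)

Rearranging: v = √(2·KE/m).
KE = 2.37 J; m = 33.9 kg.
v = 0.3739 m/s
0.3739 m/s × (1 mph / 0.4470 m/s) = 0.8365 mph

0.836 mph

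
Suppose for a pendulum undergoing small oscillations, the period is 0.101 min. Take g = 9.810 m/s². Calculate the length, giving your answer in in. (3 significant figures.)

Rearranging: L = g·(T/2π)².
T = 0.101 min = 6.060 s; g = 9.810 m/s².
L = 9.125 m
9.125 m × (1 in / 0.02540 m) = 359.3 in

359 in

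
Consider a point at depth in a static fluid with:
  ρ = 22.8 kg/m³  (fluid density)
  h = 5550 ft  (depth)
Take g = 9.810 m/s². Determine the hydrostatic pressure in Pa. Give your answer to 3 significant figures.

3.78×10^5 Pa

P is given directly by: P = ρgh.
ρ = 22.8 kg/m³; h = 5550 ft = 1692 m; g = 9.810 m/s².
P = 3.784×10^5 Pa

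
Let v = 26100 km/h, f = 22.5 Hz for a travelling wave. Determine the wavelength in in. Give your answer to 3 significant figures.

Rearranging v = f·λ for λ: λ = v/f.
v = 26100 km/h = 7250 m/s; f = 22.5 Hz.
λ = 322.2 m
322.2 m × (1 in / 0.02540 m) = 12686 in

12700 in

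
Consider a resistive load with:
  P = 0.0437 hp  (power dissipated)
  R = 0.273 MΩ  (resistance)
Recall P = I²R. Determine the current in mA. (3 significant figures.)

10.9 mA

Solving P = I²R for I: I = √(P/R).
P = 0.0437 hp = 32.59 W; R = 0.273 MΩ = 2.730×10^5 Ω.
I = 0.01093 A
0.01093 A × (1 mA / 0.001000 A) = 10.93 mA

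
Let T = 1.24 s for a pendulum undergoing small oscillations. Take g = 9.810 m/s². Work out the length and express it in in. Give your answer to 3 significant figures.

15.0 in

Rearranging T = 2π√(L/g) for L: L = g·(T/2π)².
T = 1.24 s; g = 9.810 m/s².
L = 0.3821 m
0.3821 m × (1 in / 0.02540 m) = 15.04 in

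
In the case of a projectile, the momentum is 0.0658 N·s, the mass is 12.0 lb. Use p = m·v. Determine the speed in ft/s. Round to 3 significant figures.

0.0397 ft/s

Rearranging: v = p/m.
p = 0.0658 N·s = 0.06580 kg·m/s; m = 12.0 lb = 5.443 kg.
v = 0.01209 m/s
0.01209 m/s × (1 ft/s / 0.3048 m/s) = 0.03966 ft/s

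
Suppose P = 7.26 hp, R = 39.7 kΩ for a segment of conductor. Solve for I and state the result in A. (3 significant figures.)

0.369 A

Rearranging: I = √(P/R).
P = 7.26 hp = 5414 W; R = 39.7 kΩ = 39700 Ω.
I = 0.3693 A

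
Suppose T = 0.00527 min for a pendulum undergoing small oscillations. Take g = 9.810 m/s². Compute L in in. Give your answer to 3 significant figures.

0.978 in

Solving T = 2π√(L/g) for L: L = g·(T/2π)².
T = 0.00527 min = 0.3162 s; g = 9.810 m/s².
L = 0.02484 m
0.02484 m × (1 in / 0.02540 m) = 0.9781 in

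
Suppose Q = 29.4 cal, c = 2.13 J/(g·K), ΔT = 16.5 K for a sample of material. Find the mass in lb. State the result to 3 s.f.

0.00772 lb

Rearranging Q = m·c·ΔT for m: m = Q/(c·ΔT).
Q = 29.4 cal = 123.0 J; c = 2.13 J/(g·K) = 2130 J/(kg·K); ΔT = 16.5 K.
m = 0.003500 kg
0.003500 kg × (1 lb / 0.4536 kg) = 0.007716 lb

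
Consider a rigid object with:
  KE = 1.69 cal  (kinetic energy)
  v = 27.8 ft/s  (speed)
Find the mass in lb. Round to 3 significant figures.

Rearranging KE = ½mv² for m: m = 2·KE/v².
KE = 1.69 cal = 7.071 J; v = 27.8 ft/s = 8.473 m/s.
m = 0.1970 kg
0.1970 kg × (1 lb / 0.4536 kg) = 0.4342 lb

0.434 lb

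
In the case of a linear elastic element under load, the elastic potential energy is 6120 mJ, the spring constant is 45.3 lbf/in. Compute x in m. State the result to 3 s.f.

Rearranging: x = √(2U/k).
U = 6120 mJ = 6.120 J; k = 45.3 lbf/in = 7933 N/m.
x = 0.03928 m

0.0393 m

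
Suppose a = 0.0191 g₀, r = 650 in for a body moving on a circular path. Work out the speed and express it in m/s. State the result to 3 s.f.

Rearranging: v = √(a·r).
a = 0.0191 g₀ = 0.1873 m/s²; r = 650 in = 16.51 m.
v = 1.759 m/s

1.76 m/s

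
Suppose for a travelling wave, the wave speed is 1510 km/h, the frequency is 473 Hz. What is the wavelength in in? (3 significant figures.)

34.9 in

Rearranging v = f·λ for λ: λ = v/f.
v = 1510 km/h = 419.4 m/s; f = 473 Hz.
λ = 0.8868 m
0.8868 m × (1 in / 0.02540 m) = 34.91 in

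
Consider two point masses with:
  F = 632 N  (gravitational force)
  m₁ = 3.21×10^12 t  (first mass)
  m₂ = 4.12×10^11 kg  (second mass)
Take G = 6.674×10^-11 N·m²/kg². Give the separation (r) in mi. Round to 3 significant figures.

Rearranging: r = √(G·m₁m₂/F).
F = 632 N; m₁ = 3.21×10^12 t = 3.210×10^15 kg; m₂ = 4.12×10^11 kg; G = 6.674×10^-11 N·m²/kg².
r = 1.182×10^7 m
1.182×10^7 m × (1 mi / 1609 m) = 7343 mi

7340 mi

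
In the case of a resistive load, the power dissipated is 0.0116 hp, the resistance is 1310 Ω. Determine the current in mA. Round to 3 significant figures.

81.3 mA

Rearranging P = I²R for I: I = √(P/R).
P = 0.0116 hp = 8.650 W; R = 1310 Ω.
I = 0.08126 A
0.08126 A × (1 mA / 0.001000 A) = 81.26 mA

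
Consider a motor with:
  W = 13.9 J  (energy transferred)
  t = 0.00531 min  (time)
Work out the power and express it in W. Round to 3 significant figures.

43.6 W

Directly: P = W/t.
W = 13.9 J; t = 0.00531 min = 0.3186 s.
P = 43.63 W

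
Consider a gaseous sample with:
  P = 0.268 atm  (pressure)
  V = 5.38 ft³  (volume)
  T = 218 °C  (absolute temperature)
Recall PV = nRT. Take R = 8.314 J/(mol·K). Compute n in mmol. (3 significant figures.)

Solving PV = nRT for n: n = PV/(RT).
P = 0.268 atm = 27155 Pa; V = 5.38 ft³ = 0.1523 m³; T = 218 °C = 491.1 K; R = 8.314 J/(mol·K).
n = 1.013 mol
1.013 mol × (1 mmol / 0.001000 mol) = 1013 mmol

1010 mmol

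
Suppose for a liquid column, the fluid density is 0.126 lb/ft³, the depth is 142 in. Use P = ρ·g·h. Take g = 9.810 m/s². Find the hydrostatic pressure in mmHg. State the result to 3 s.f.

P is given directly by: P = ρgh.
ρ = 0.126 lb/ft³ = 2.018 kg/m³; h = 142 in = 3.607 m; g = 9.810 m/s².
P = 71.41 Pa  (the unit combination reduces to kg/(m·s²) = Pa)
71.41 Pa × (1 mmHg / 133.3 Pa) = 0.5356 mmHg

0.536 mmHg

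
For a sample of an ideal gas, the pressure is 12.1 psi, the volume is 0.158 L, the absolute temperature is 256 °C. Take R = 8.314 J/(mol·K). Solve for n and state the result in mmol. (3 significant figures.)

From the ideal-gas law: n = PV/(RT).
P = 12.1 psi = 83427 Pa; V = 0.158 L = 1.580×10^-4 m³; T = 256 °C = 529.1 K; R = 8.314 J/(mol·K).
n = 0.002996 mol
0.002996 mol × (1 mmol / 0.001000 mol) = 2.996 mmol

3.00 mmol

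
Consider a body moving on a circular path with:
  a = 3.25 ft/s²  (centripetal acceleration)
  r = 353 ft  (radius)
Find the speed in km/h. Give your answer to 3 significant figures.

Rearranging: v = √(a·r).
a = 3.25 ft/s² = 0.9906 m/s²; r = 353 ft = 107.6 m.
v = 10.32 m/s
10.32 m/s × (1 km/h / 0.2778 m/s) = 37.17 km/h

37.2 km/h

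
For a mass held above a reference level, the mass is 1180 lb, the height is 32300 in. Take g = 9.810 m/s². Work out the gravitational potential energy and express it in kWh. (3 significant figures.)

1.20 kWh

PE is given directly by: PE = mgh.
m = 1180 lb = 535.2 kg; h = 32300 in = 820.4 m; g = 9.810 m/s².
PE = 4.308×10^6 J
4.308×10^6 J × (1 kWh / 3.600×10^6 J) = 1.197 kWh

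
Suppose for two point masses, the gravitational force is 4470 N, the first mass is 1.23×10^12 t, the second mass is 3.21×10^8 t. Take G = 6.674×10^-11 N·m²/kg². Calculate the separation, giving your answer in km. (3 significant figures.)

2430 km

From Newton's law of gravitation: r = √(G·m₁m₂/F).
F = 4470 N; m₁ = 1.23×10^12 t = 1.230×10^15 kg; m₂ = 3.21×10^8 t = 3.210×10^11 kg; G = 6.674×10^-11 N·m²/kg².
r = 2.428×10^6 m
2.428×10^6 m × (1 km / 1000 m) = 2428 km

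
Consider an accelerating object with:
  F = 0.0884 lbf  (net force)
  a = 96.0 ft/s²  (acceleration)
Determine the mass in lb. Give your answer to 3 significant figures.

From Newton's second law: m = F/a.
F = 0.0884 lbf = 0.3932 N; a = 96.0 ft/s² = 29.26 m/s².
m = 0.01344 kg
0.01344 kg × (1 lb / 0.4536 kg) = 0.02963 lb

0.0296 lb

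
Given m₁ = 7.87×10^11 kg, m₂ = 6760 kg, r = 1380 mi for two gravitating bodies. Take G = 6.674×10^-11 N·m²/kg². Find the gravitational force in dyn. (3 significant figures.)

From Newton's law of gravitation: F = Gm₁m₂/r².
m₁ = 7.87×10^11 kg; m₂ = 6760 kg; r = 1380 mi = 2.221×10^6 m; G = 6.674×10^-11 N·m²/kg².
F = 7.199×10^-8 N  (the unit combination reduces to kg·m/s² = N)
7.199×10^-8 N × (1 dyn / 1.000×10^-5 N) = 0.007199 dyn

0.00720 dyn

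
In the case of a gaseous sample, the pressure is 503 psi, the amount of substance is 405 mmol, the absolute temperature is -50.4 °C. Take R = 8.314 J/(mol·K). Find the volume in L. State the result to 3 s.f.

0.216 L

Rearranging: V = nRT/P.
P = 503 psi = 3.468×10^6 Pa; n = 405 mmol = 0.4050 mol; T = -50.4 °C = 222.7 K; R = 8.314 J/(mol·K).
V = 2.163×10^-4 m³
2.163×10^-4 m³ × (1 L / 0.001000 m³) = 0.2163 L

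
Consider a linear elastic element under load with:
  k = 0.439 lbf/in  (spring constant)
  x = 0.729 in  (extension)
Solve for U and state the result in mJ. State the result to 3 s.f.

13.2 mJ

Directly: U = ½kx².
k = 0.439 lbf/in = 76.88 N/m; x = 0.729 in = 0.01852 m.
U = 0.01318 J
0.01318 J × (1 mJ / 0.001000 J) = 13.18 mJ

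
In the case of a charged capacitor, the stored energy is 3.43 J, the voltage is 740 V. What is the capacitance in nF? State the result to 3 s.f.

12500 nF

Rearranging: C = 2E/V².
E = 3.43 J; V = 740 V.
C = 1.253×10^-5 F
1.253×10^-5 F × (1 nF / 1.000×10^-9 F) = 12527 nF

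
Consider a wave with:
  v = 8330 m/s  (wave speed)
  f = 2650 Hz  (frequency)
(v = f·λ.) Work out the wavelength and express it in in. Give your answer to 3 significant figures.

124 in

Solving v = f·λ for λ: λ = v/f.
v = 8330 m/s; f = 2650 Hz.
λ = 3.143 m
3.143 m × (1 in / 0.02540 m) = 123.8 in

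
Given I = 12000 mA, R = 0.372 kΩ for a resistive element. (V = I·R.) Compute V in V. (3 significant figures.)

From Ohm's law: V = IR.
I = 12000 mA = 12.00 A; R = 0.372 kΩ = 372.0 Ω.
V = 4464 V

4460 V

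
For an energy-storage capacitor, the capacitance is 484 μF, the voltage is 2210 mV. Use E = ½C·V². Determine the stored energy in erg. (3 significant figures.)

11800 erg

Directly: E = ½CV².
C = 484 μF = 4.840×10^-4 F; V = 2210 mV = 2.210 V.
E = 0.001182 J
0.001182 J × (1 erg / 1.000×10^-7 J) = 11820 erg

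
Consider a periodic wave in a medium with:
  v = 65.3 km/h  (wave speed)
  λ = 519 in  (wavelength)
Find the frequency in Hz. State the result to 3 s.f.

1.38 Hz

Rearranging v = f·λ for f: f = v/λ.
v = 65.3 km/h = 18.14 m/s; λ = 519 in = 13.18 m.
f = 1.376 Hz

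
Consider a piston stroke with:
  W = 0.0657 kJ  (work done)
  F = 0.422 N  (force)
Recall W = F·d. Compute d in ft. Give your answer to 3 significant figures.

Rearranging W = F·d for d: d = W/F.
W = 0.0657 kJ = 65.70 J; F = 0.422 N.
d = 155.7 m
155.7 m × (1 ft / 0.3048 m) = 510.8 ft

511 ft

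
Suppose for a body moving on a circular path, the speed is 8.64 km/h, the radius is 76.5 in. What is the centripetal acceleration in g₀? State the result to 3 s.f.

a is given directly by: a = v²/r.
v = 8.64 km/h = 2.400 m/s; r = 76.5 in = 1.943 m.
a = 2.964 m/s²
2.964 m/s² × (1 g₀ / 9.807 m/s²) = 0.3023 g₀

0.302 g₀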